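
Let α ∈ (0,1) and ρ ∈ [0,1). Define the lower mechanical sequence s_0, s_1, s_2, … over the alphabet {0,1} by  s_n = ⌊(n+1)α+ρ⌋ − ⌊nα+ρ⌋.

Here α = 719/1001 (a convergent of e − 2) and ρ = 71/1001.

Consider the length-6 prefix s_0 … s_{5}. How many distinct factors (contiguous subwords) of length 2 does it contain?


3

t_n = ⌊(n·719+71)/1001⌋ for n = 0 … 6:
  n=0…6: ⌊71/1001⌋=0 ⌊790/1001⌋=0 ⌊1509/1001⌋=1 ⌊2228/1001⌋=2 ⌊2947/1001⌋=2 ⌊3666/1001⌋=3 ⌊4385/1001⌋=4
s_n = t_(n+1) − t_n for n = 0 … 5 gives
prefix = 011011
slide a length-2 window over [0..1] … [4..5] (5 windows); first occurrence of each distinct factor:
  [  0..  1] 01
  [  1..  2] 11
  [  2..  3] 10
  (the other 2 windows repeat one of these)
distinct factors: {01, 10, 11}
count = 3  (Sturmian bound for length 2 is 3)


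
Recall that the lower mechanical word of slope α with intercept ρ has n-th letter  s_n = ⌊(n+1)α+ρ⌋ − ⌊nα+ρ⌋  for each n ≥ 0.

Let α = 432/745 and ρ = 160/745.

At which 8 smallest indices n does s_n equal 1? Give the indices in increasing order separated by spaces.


1 3 4 6 8 9 11 13

n=0: ⌊592/745⌋−⌊160/745⌋ = 0−0 = 0
n=1: ⌊1024/745⌋−⌊592/745⌋ = 1−0 = 1  ← one
n=2: ⌊1456/745⌋−⌊1024/745⌋ = 1−1 = 0
n=3: ⌊1888/745⌋−⌊1456/745⌋ = 2−1 = 1  ← one
n=4: ⌊2320/745⌋−⌊1888/745⌋ = 3−2 = 1  ← one
n=5: ⌊2752/745⌋−⌊2320/745⌋ = 3−3 = 0
n=6: ⌊3184/745⌋−⌊2752/745⌋ = 4−3 = 1  ← one
n=7: ⌊3616/745⌋−⌊3184/745⌋ = 4−4 = 0
n=8: ⌊4048/745⌋−⌊3616/745⌋ = 5−4 = 1  ← one
n=9: ⌊4480/745⌋−⌊4048/745⌋ = 6−5 = 1  ← one
n=10: ⌊4912/745⌋−⌊4480/745⌋ = 6−6 = 0
n=11: ⌊5344/745⌋−⌊4912/745⌋ = 7−6 = 1  ← one
n=12: ⌊5776/745⌋−⌊5344/745⌋ = 7−7 = 0
n=13: ⌊6208/745⌋−⌊5776/745⌋ = 8−7 = 1  ← one
positions of the first 8 ones: 1 3 4 6 8 9 11 13


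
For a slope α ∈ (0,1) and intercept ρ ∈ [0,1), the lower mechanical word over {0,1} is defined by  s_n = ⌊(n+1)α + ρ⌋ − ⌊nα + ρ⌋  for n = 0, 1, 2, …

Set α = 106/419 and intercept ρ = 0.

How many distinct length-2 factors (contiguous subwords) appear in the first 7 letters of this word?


3

t_n = ⌊(n·106)/419⌋ for n = 0 … 7:
  n=0…7: ⌊0/419⌋=0 ⌊106/419⌋=0 ⌊212/419⌋=0 ⌊318/419⌋=0 ⌊424/419⌋=1 ⌊530/419⌋=1 ⌊636/419⌋=1 ⌊742/419⌋=1
s_n = t_(n+1) − t_n for n = 0 … 6 gives
prefix = 0001000
slide a length-2 window over [0..1] … [5..6] (6 windows); first occurrence of each distinct factor:
  [  0..  1] 00
  [  2..  3] 01
  [  3..  4] 10
  (the other 3 windows repeat one of these)
distinct factors: {00, 01, 10}
count = 3  (Sturmian bound for length 2 is 3)


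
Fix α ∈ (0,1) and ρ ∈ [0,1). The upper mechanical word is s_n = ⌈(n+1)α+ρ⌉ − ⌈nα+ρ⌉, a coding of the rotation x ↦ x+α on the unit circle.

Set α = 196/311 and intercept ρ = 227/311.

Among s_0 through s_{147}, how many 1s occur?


#1s = Σ_{n=0}^{147} s_n = Σ_{n=0}^{147} (⌈(n+1)α+ρ⌉ − ⌈nα+ρ⌉)
the sum telescopes: every ⌈nα+ρ⌉ with 0 < n < 148 appears once with + and once with −, leaving ⌈148α+ρ⌉ − ⌈0·α+ρ⌉
148α + ρ = (148·196 + 227) / 311 = 29235/311
ρ = 227/311
⌈29235/311⌉ = 95,  ⌈227/311⌉ = 1
#1s = 95 − 1 = 94

94


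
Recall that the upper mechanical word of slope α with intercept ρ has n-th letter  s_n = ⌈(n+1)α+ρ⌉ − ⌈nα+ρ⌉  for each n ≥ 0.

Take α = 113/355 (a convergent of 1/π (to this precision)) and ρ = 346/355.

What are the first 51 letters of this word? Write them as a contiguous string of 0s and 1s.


n=0: ⌈(1·113+346)/355⌉ − ⌈(0·113+346)/355⌉ = ⌈459/355⌉ − ⌈346/355⌉ = 2 − 1 = 1
n=1: ⌈(2·113+346)/355⌉ − ⌈(1·113+346)/355⌉ = ⌈572/355⌉ − ⌈459/355⌉ = 2 − 2 = 0
n=2: ⌈(3·113+346)/355⌉ − ⌈(2·113+346)/355⌉ = ⌈685/355⌉ − ⌈572/355⌉ = 2 − 2 = 0
n=3: ⌈(4·113+346)/355⌉ − ⌈(3·113+346)/355⌉ = ⌈798/355⌉ − ⌈685/355⌉ = 3 − 2 = 1
n=4: ⌈(5·113+346)/355⌉ − ⌈(4·113+346)/355⌉ = ⌈911/355⌉ − ⌈798/355⌉ = 3 − 3 = 0
n=5: ⌈(6·113+346)/355⌉ − ⌈(5·113+346)/355⌉ = ⌈1024/355⌉ − ⌈911/355⌉ = 3 − 3 = 0
n=6: ⌈(7·113+346)/355⌉ − ⌈(6·113+346)/355⌉ = ⌈1137/355⌉ − ⌈1024/355⌉ = 4 − 3 = 1
n=7: ⌈(8·113+346)/355⌉ − ⌈(7·113+346)/355⌉ = ⌈1250/355⌉ − ⌈1137/355⌉ = 4 − 4 = 0
n=8: ⌈(9·113+346)/355⌉ − ⌈(8·113+346)/355⌉ = ⌈1363/355⌉ − ⌈1250/355⌉ = 4 − 4 = 0
n=9: ⌈(10·113+346)/355⌉ − ⌈(9·113+346)/355⌉ = ⌈1476/355⌉ − ⌈1363/355⌉ = 5 − 4 = 1
n=10: ⌈(11·113+346)/355⌉ − ⌈(10·113+346)/355⌉ = ⌈1589/355⌉ − ⌈1476/355⌉ = 5 − 5 = 0
n=11: ⌈(12·113+346)/355⌉ − ⌈(11·113+346)/355⌉ = ⌈1702/355⌉ − ⌈1589/355⌉ = 5 − 5 = 0
n=12: ⌈(13·113+346)/355⌉ − ⌈(12·113+346)/355⌉ = ⌈1815/355⌉ − ⌈1702/355⌉ = 6 − 5 = 1
n=13: ⌈(14·113+346)/355⌉ − ⌈(13·113+346)/355⌉ = ⌈1928/355⌉ − ⌈1815/355⌉ = 6 − 6 = 0
n=14: ⌈(15·113+346)/355⌉ − ⌈(14·113+346)/355⌉ = ⌈2041/355⌉ − ⌈1928/355⌉ = 6 − 6 = 0
n=15: ⌈(16·113+346)/355⌉ − ⌈(15·113+346)/355⌉ = ⌈2154/355⌉ − ⌈2041/355⌉ = 7 − 6 = 1
n=16: ⌈(17·113+346)/355⌉ − ⌈(16·113+346)/355⌉ = ⌈2267/355⌉ − ⌈2154/355⌉ = 7 − 7 = 0
n=17: ⌈(18·113+346)/355⌉ − ⌈(17·113+346)/355⌉ = ⌈2380/355⌉ − ⌈2267/355⌉ = 7 − 7 = 0
n=18: ⌈(19·113+346)/355⌉ − ⌈(18·113+346)/355⌉ = ⌈2493/355⌉ − ⌈2380/355⌉ = 8 − 7 = 1
n=19: ⌈(20·113+346)/355⌉ − ⌈(19·113+346)/355⌉ = ⌈2606/355⌉ − ⌈2493/355⌉ = 8 − 8 = 0
n=20: ⌈(21·113+346)/355⌉ − ⌈(20·113+346)/355⌉ = ⌈2719/355⌉ − ⌈2606/355⌉ = 8 − 8 = 0
n=21: ⌈(22·113+346)/355⌉ − ⌈(21·113+346)/355⌉ = ⌈2832/355⌉ − ⌈2719/355⌉ = 8 − 8 = 0
n=22: ⌈(23·113+346)/355⌉ − ⌈(22·113+346)/355⌉ = ⌈2945/355⌉ − ⌈2832/355⌉ = 9 − 8 = 1
n=23: ⌈(24·113+346)/355⌉ − ⌈(23·113+346)/355⌉ = ⌈3058/355⌉ − ⌈2945/355⌉ = 9 − 9 = 0
n=24: ⌈(25·113+346)/355⌉ − ⌈(24·113+346)/355⌉ = ⌈3171/355⌉ − ⌈3058/355⌉ = 9 − 9 = 0
n=25: ⌈(26·113+346)/355⌉ − ⌈(25·113+346)/355⌉ = ⌈3284/355⌉ − ⌈3171/355⌉ = 10 − 9 = 1
n=26: ⌈(27·113+346)/355⌉ − ⌈(26·113+346)/355⌉ = ⌈3397/355⌉ − ⌈3284/355⌉ = 10 − 10 = 0
n=27: ⌈(28·113+346)/355⌉ − ⌈(27·113+346)/355⌉ = ⌈3510/355⌉ − ⌈3397/355⌉ = 10 − 10 = 0
n=28: ⌈(29·113+346)/355⌉ − ⌈(28·113+346)/355⌉ = ⌈3623/355⌉ − ⌈3510/355⌉ = 11 − 10 = 1
n=29: ⌈(30·113+346)/355⌉ − ⌈(29·113+346)/355⌉ = ⌈3736/355⌉ − ⌈3623/355⌉ = 11 − 11 = 0
n=30: ⌈(31·113+346)/355⌉ − ⌈(30·113+346)/355⌉ = ⌈3849/355⌉ − ⌈3736/355⌉ = 11 − 11 = 0
n=31: ⌈(32·113+346)/355⌉ − ⌈(31·113+346)/355⌉ = ⌈3962/355⌉ − ⌈3849/355⌉ = 12 − 11 = 1
n=32: ⌈(33·113+346)/355⌉ − ⌈(32·113+346)/355⌉ = ⌈4075/355⌉ − ⌈3962/355⌉ = 12 − 12 = 0
n=33: ⌈(34·113+346)/355⌉ − ⌈(33·113+346)/355⌉ = ⌈4188/355⌉ − ⌈4075/355⌉ = 12 − 12 = 0
n=34: ⌈(35·113+346)/355⌉ − ⌈(34·113+346)/355⌉ = ⌈4301/355⌉ − ⌈4188/355⌉ = 13 − 12 = 1
n=35: ⌈(36·113+346)/355⌉ − ⌈(35·113+346)/355⌉ = ⌈4414/355⌉ − ⌈4301/355⌉ = 13 − 13 = 0
n=36: ⌈(37·113+346)/355⌉ − ⌈(36·113+346)/355⌉ = ⌈4527/355⌉ − ⌈4414/355⌉ = 13 − 13 = 0
n=37: ⌈(38·113+346)/355⌉ − ⌈(37·113+346)/355⌉ = ⌈4640/355⌉ − ⌈4527/355⌉ = 14 − 13 = 1
n=38: ⌈(39·113+346)/355⌉ − ⌈(38·113+346)/355⌉ = ⌈4753/355⌉ − ⌈4640/355⌉ = 14 − 14 = 0
n=39: ⌈(40·113+346)/355⌉ − ⌈(39·113+346)/355⌉ = ⌈4866/355⌉ − ⌈4753/355⌉ = 14 − 14 = 0
n=40: ⌈(41·113+346)/355⌉ − ⌈(40·113+346)/355⌉ = ⌈4979/355⌉ − ⌈4866/355⌉ = 15 − 14 = 1
n=41: ⌈(42·113+346)/355⌉ − ⌈(41·113+346)/355⌉ = ⌈5092/355⌉ − ⌈4979/355⌉ = 15 − 15 = 0
n=42: ⌈(43·113+346)/355⌉ − ⌈(42·113+346)/355⌉ = ⌈5205/355⌉ − ⌈5092/355⌉ = 15 − 15 = 0
n=43: ⌈(44·113+346)/355⌉ − ⌈(43·113+346)/355⌉ = ⌈5318/355⌉ − ⌈5205/355⌉ = 15 − 15 = 0
n=44: ⌈(45·113+346)/355⌉ − ⌈(44·113+346)/355⌉ = ⌈5431/355⌉ − ⌈5318/355⌉ = 16 − 15 = 1
n=45: ⌈(46·113+346)/355⌉ − ⌈(45·113+346)/355⌉ = ⌈5544/355⌉ − ⌈5431/355⌉ = 16 − 16 = 0
n=46: ⌈(47·113+346)/355⌉ − ⌈(46·113+346)/355⌉ = ⌈5657/355⌉ − ⌈5544/355⌉ = 16 − 16 = 0
n=47: ⌈(48·113+346)/355⌉ − ⌈(47·113+346)/355⌉ = ⌈5770/355⌉ − ⌈5657/355⌉ = 17 − 16 = 1
n=48: ⌈(49·113+346)/355⌉ − ⌈(48·113+346)/355⌉ = ⌈5883/355⌉ − ⌈5770/355⌉ = 17 − 17 = 0
n=49: ⌈(50·113+346)/355⌉ − ⌈(49·113+346)/355⌉ = ⌈5996/355⌉ − ⌈5883/355⌉ = 17 − 17 = 0
n=50: ⌈(51·113+346)/355⌉ − ⌈(50·113+346)/355⌉ = ⌈6109/355⌉ − ⌈5996/355⌉ = 18 − 17 = 1

100100100100100100100010010010010010010010001001001


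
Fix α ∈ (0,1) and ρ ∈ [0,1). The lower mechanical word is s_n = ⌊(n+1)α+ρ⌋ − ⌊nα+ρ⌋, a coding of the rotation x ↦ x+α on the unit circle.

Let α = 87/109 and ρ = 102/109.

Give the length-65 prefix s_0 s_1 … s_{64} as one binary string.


11110111101111011110111101111011110111101111011110111101111011110

n=0: ⌊(1·87+102)/109⌋ − ⌊(0·87+102)/109⌋ = ⌊189/109⌋ − ⌊102/109⌋ = 1 − 0 = 1
n=1: ⌊(2·87+102)/109⌋ − ⌊(1·87+102)/109⌋ = ⌊276/109⌋ − ⌊189/109⌋ = 2 − 1 = 1
n=2: ⌊(3·87+102)/109⌋ − ⌊(2·87+102)/109⌋ = ⌊363/109⌋ − ⌊276/109⌋ = 3 − 2 = 1
n=3: ⌊(4·87+102)/109⌋ − ⌊(3·87+102)/109⌋ = ⌊450/109⌋ − ⌊363/109⌋ = 4 − 3 = 1
n=4: ⌊(5·87+102)/109⌋ − ⌊(4·87+102)/109⌋ = ⌊537/109⌋ − ⌊450/109⌋ = 4 − 4 = 0
n=5: ⌊(6·87+102)/109⌋ − ⌊(5·87+102)/109⌋ = ⌊624/109⌋ − ⌊537/109⌋ = 5 − 4 = 1
n=6: ⌊(7·87+102)/109⌋ − ⌊(6·87+102)/109⌋ = ⌊711/109⌋ − ⌊624/109⌋ = 6 − 5 = 1
n=7: ⌊(8·87+102)/109⌋ − ⌊(7·87+102)/109⌋ = ⌊798/109⌋ − ⌊711/109⌋ = 7 − 6 = 1
n=8: ⌊(9·87+102)/109⌋ − ⌊(8·87+102)/109⌋ = ⌊885/109⌋ − ⌊798/109⌋ = 8 − 7 = 1
n=9: ⌊(10·87+102)/109⌋ − ⌊(9·87+102)/109⌋ = ⌊972/109⌋ − ⌊885/109⌋ = 8 − 8 = 0
n=10: ⌊(11·87+102)/109⌋ − ⌊(10·87+102)/109⌋ = ⌊1059/109⌋ − ⌊972/109⌋ = 9 − 8 = 1
n=11: ⌊(12·87+102)/109⌋ − ⌊(11·87+102)/109⌋ = ⌊1146/109⌋ − ⌊1059/109⌋ = 10 − 9 = 1
n=12: ⌊(13·87+102)/109⌋ − ⌊(12·87+102)/109⌋ = ⌊1233/109⌋ − ⌊1146/109⌋ = 11 − 10 = 1
n=13: ⌊(14·87+102)/109⌋ − ⌊(13·87+102)/109⌋ = ⌊1320/109⌋ − ⌊1233/109⌋ = 12 − 11 = 1
n=14: ⌊(15·87+102)/109⌋ − ⌊(14·87+102)/109⌋ = ⌊1407/109⌋ − ⌊1320/109⌋ = 12 − 12 = 0
n=15: ⌊(16·87+102)/109⌋ − ⌊(15·87+102)/109⌋ = ⌊1494/109⌋ − ⌊1407/109⌋ = 13 − 12 = 1
n=16: ⌊(17·87+102)/109⌋ − ⌊(16·87+102)/109⌋ = ⌊1581/109⌋ − ⌊1494/109⌋ = 14 − 13 = 1
n=17: ⌊(18·87+102)/109⌋ − ⌊(17·87+102)/109⌋ = ⌊1668/109⌋ − ⌊1581/109⌋ = 15 − 14 = 1
n=18: ⌊(19·87+102)/109⌋ − ⌊(18·87+102)/109⌋ = ⌊1755/109⌋ − ⌊1668/109⌋ = 16 − 15 = 1
n=19: ⌊(20·87+102)/109⌋ − ⌊(19·87+102)/109⌋ = ⌊1842/109⌋ − ⌊1755/109⌋ = 16 − 16 = 0
n=20: ⌊(21·87+102)/109⌋ − ⌊(20·87+102)/109⌋ = ⌊1929/109⌋ − ⌊1842/109⌋ = 17 − 16 = 1
n=21: ⌊(22·87+102)/109⌋ − ⌊(21·87+102)/109⌋ = ⌊2016/109⌋ − ⌊1929/109⌋ = 18 − 17 = 1
n=22: ⌊(23·87+102)/109⌋ − ⌊(22·87+102)/109⌋ = ⌊2103/109⌋ − ⌊2016/109⌋ = 19 − 18 = 1
n=23: ⌊(24·87+102)/109⌋ − ⌊(23·87+102)/109⌋ = ⌊2190/109⌋ − ⌊2103/109⌋ = 20 − 19 = 1
n=24: ⌊(25·87+102)/109⌋ − ⌊(24·87+102)/109⌋ = ⌊2277/109⌋ − ⌊2190/109⌋ = 20 − 20 = 0
n=25: ⌊(26·87+102)/109⌋ − ⌊(25·87+102)/109⌋ = ⌊2364/109⌋ − ⌊2277/109⌋ = 21 − 20 = 1
n=26: ⌊(27·87+102)/109⌋ − ⌊(26·87+102)/109⌋ = ⌊2451/109⌋ − ⌊2364/109⌋ = 22 − 21 = 1
n=27: ⌊(28·87+102)/109⌋ − ⌊(27·87+102)/109⌋ = ⌊2538/109⌋ − ⌊2451/109⌋ = 23 − 22 = 1
n=28: ⌊(29·87+102)/109⌋ − ⌊(28·87+102)/109⌋ = ⌊2625/109⌋ − ⌊2538/109⌋ = 24 − 23 = 1
n=29: ⌊(30·87+102)/109⌋ − ⌊(29·87+102)/109⌋ = ⌊2712/109⌋ − ⌊2625/109⌋ = 24 − 24 = 0
n=30: ⌊(31·87+102)/109⌋ − ⌊(30·87+102)/109⌋ = ⌊2799/109⌋ − ⌊2712/109⌋ = 25 − 24 = 1
n=31: ⌊(32·87+102)/109⌋ − ⌊(31·87+102)/109⌋ = ⌊2886/109⌋ − ⌊2799/109⌋ = 26 − 25 = 1
n=32: ⌊(33·87+102)/109⌋ − ⌊(32·87+102)/109⌋ = ⌊2973/109⌋ − ⌊2886/109⌋ = 27 − 26 = 1
n=33: ⌊(34·87+102)/109⌋ − ⌊(33·87+102)/109⌋ = ⌊3060/109⌋ − ⌊2973/109⌋ = 28 − 27 = 1
n=34: ⌊(35·87+102)/109⌋ − ⌊(34·87+102)/109⌋ = ⌊3147/109⌋ − ⌊3060/109⌋ = 28 − 28 = 0
n=35: ⌊(36·87+102)/109⌋ − ⌊(35·87+102)/109⌋ = ⌊3234/109⌋ − ⌊3147/109⌋ = 29 − 28 = 1
n=36: ⌊(37·87+102)/109⌋ − ⌊(36·87+102)/109⌋ = ⌊3321/109⌋ − ⌊3234/109⌋ = 30 − 29 = 1
n=37: ⌊(38·87+102)/109⌋ − ⌊(37·87+102)/109⌋ = ⌊3408/109⌋ − ⌊3321/109⌋ = 31 − 30 = 1
n=38: ⌊(39·87+102)/109⌋ − ⌊(38·87+102)/109⌋ = ⌊3495/109⌋ − ⌊3408/109⌋ = 32 − 31 = 1
n=39: ⌊(40·87+102)/109⌋ − ⌊(39·87+102)/109⌋ = ⌊3582/109⌋ − ⌊3495/109⌋ = 32 − 32 = 0
n=40: ⌊(41·87+102)/109⌋ − ⌊(40·87+102)/109⌋ = ⌊3669/109⌋ − ⌊3582/109⌋ = 33 − 32 = 1
n=41: ⌊(42·87+102)/109⌋ − ⌊(41·87+102)/109⌋ = ⌊3756/109⌋ − ⌊3669/109⌋ = 34 − 33 = 1
n=42: ⌊(43·87+102)/109⌋ − ⌊(42·87+102)/109⌋ = ⌊3843/109⌋ − ⌊3756/109⌋ = 35 − 34 = 1
n=43: ⌊(44·87+102)/109⌋ − ⌊(43·87+102)/109⌋ = ⌊3930/109⌋ − ⌊3843/109⌋ = 36 − 35 = 1
n=44: ⌊(45·87+102)/109⌋ − ⌊(44·87+102)/109⌋ = ⌊4017/109⌋ − ⌊3930/109⌋ = 36 − 36 = 0
n=45: ⌊(46·87+102)/109⌋ − ⌊(45·87+102)/109⌋ = ⌊4104/109⌋ − ⌊4017/109⌋ = 37 − 36 = 1
n=46: ⌊(47·87+102)/109⌋ − ⌊(46·87+102)/109⌋ = ⌊4191/109⌋ − ⌊4104/109⌋ = 38 − 37 = 1
n=47: ⌊(48·87+102)/109⌋ − ⌊(47·87+102)/109⌋ = ⌊4278/109⌋ − ⌊4191/109⌋ = 39 − 38 = 1
n=48: ⌊(49·87+102)/109⌋ − ⌊(48·87+102)/109⌋ = ⌊4365/109⌋ − ⌊4278/109⌋ = 40 − 39 = 1
n=49: ⌊(50·87+102)/109⌋ − ⌊(49·87+102)/109⌋ = ⌊4452/109⌋ − ⌊4365/109⌋ = 40 − 40 = 0
n=50: ⌊(51·87+102)/109⌋ − ⌊(50·87+102)/109⌋ = ⌊4539/109⌋ − ⌊4452/109⌋ = 41 − 40 = 1
n=51: ⌊(52·87+102)/109⌋ − ⌊(51·87+102)/109⌋ = ⌊4626/109⌋ − ⌊4539/109⌋ = 42 − 41 = 1
n=52: ⌊(53·87+102)/109⌋ − ⌊(52·87+102)/109⌋ = ⌊4713/109⌋ − ⌊4626/109⌋ = 43 − 42 = 1
n=53: ⌊(54·87+102)/109⌋ − ⌊(53·87+102)/109⌋ = ⌊4800/109⌋ − ⌊4713/109⌋ = 44 − 43 = 1
n=54: ⌊(55·87+102)/109⌋ − ⌊(54·87+102)/109⌋ = ⌊4887/109⌋ − ⌊4800/109⌋ = 44 − 44 = 0
n=55: ⌊(56·87+102)/109⌋ − ⌊(55·87+102)/109⌋ = ⌊4974/109⌋ − ⌊4887/109⌋ = 45 − 44 = 1
n=56: ⌊(57·87+102)/109⌋ − ⌊(56·87+102)/109⌋ = ⌊5061/109⌋ − ⌊4974/109⌋ = 46 − 45 = 1
n=57: ⌊(58·87+102)/109⌋ − ⌊(57·87+102)/109⌋ = ⌊5148/109⌋ − ⌊5061/109⌋ = 47 − 46 = 1
n=58: ⌊(59·87+102)/109⌋ − ⌊(58·87+102)/109⌋ = ⌊5235/109⌋ − ⌊5148/109⌋ = 48 − 47 = 1
n=59: ⌊(60·87+102)/109⌋ − ⌊(59·87+102)/109⌋ = ⌊5322/109⌋ − ⌊5235/109⌋ = 48 − 48 = 0
n=60: ⌊(61·87+102)/109⌋ − ⌊(60·87+102)/109⌋ = ⌊5409/109⌋ − ⌊5322/109⌋ = 49 − 48 = 1
n=61: ⌊(62·87+102)/109⌋ − ⌊(61·87+102)/109⌋ = ⌊5496/109⌋ − ⌊5409/109⌋ = 50 − 49 = 1
n=62: ⌊(63·87+102)/109⌋ − ⌊(62·87+102)/109⌋ = ⌊5583/109⌋ − ⌊5496/109⌋ = 51 − 50 = 1
n=63: ⌊(64·87+102)/109⌋ − ⌊(63·87+102)/109⌋ = ⌊5670/109⌋ − ⌊5583/109⌋ = 52 − 51 = 1
n=64: ⌊(65·87+102)/109⌋ − ⌊(64·87+102)/109⌋ = ⌊5757/109⌋ − ⌊5670/109⌋ = 52 − 52 = 0


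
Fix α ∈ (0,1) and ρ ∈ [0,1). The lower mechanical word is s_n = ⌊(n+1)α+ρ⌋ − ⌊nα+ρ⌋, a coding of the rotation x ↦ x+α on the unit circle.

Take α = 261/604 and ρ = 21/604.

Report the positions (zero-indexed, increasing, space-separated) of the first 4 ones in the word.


2 4 6 9

n=0: ⌊282/604⌋−⌊21/604⌋ = 0−0 = 0
n=1: ⌊543/604⌋−⌊282/604⌋ = 0−0 = 0
n=2: ⌊804/604⌋−⌊543/604⌋ = 1−0 = 1  ← one
n=3: ⌊1065/604⌋−⌊804/604⌋ = 1−1 = 0
n=4: ⌊1326/604⌋−⌊1065/604⌋ = 2−1 = 1  ← one
n=5: ⌊1587/604⌋−⌊1326/604⌋ = 2−2 = 0
n=6: ⌊1848/604⌋−⌊1587/604⌋ = 3−2 = 1  ← one
n=7: ⌊2109/604⌋−⌊1848/604⌋ = 3−3 = 0
n=8: ⌊2370/604⌋−⌊2109/604⌋ = 3−3 = 0
n=9: ⌊2631/604⌋−⌊2370/604⌋ = 4−3 = 1  ← one
positions of the first 4 ones: 2 4 6 9


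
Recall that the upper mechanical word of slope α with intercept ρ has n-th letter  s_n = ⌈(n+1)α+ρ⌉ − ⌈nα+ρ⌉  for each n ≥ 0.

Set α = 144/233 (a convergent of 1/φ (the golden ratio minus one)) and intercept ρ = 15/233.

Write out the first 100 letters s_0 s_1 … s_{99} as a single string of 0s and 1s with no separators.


n=0: ⌈(1·144+15)/233⌉ − ⌈(0·144+15)/233⌉ = ⌈159/233⌉ − ⌈15/233⌉ = 1 − 1 = 0
n=1: ⌈(2·144+15)/233⌉ − ⌈(1·144+15)/233⌉ = ⌈303/233⌉ − ⌈159/233⌉ = 2 − 1 = 1
n=2: ⌈(3·144+15)/233⌉ − ⌈(2·144+15)/233⌉ = ⌈447/233⌉ − ⌈303/233⌉ = 2 − 2 = 0
n=3: ⌈(4·144+15)/233⌉ − ⌈(3·144+15)/233⌉ = ⌈591/233⌉ − ⌈447/233⌉ = 3 − 2 = 1
n=4: ⌈(5·144+15)/233⌉ − ⌈(4·144+15)/233⌉ = ⌈735/233⌉ − ⌈591/233⌉ = 4 − 3 = 1
n=5: ⌈(6·144+15)/233⌉ − ⌈(5·144+15)/233⌉ = ⌈879/233⌉ − ⌈735/233⌉ = 4 − 4 = 0
n=6: ⌈(7·144+15)/233⌉ − ⌈(6·144+15)/233⌉ = ⌈1023/233⌉ − ⌈879/233⌉ = 5 − 4 = 1
n=7: ⌈(8·144+15)/233⌉ − ⌈(7·144+15)/233⌉ = ⌈1167/233⌉ − ⌈1023/233⌉ = 6 − 5 = 1
n=8: ⌈(9·144+15)/233⌉ − ⌈(8·144+15)/233⌉ = ⌈1311/233⌉ − ⌈1167/233⌉ = 6 − 6 = 0
n=9: ⌈(10·144+15)/233⌉ − ⌈(9·144+15)/233⌉ = ⌈1455/233⌉ − ⌈1311/233⌉ = 7 − 6 = 1
n=10: ⌈(11·144+15)/233⌉ − ⌈(10·144+15)/233⌉ = ⌈1599/233⌉ − ⌈1455/233⌉ = 7 − 7 = 0
n=11: ⌈(12·144+15)/233⌉ − ⌈(11·144+15)/233⌉ = ⌈1743/233⌉ − ⌈1599/233⌉ = 8 − 7 = 1
n=12: ⌈(13·144+15)/233⌉ − ⌈(12·144+15)/233⌉ = ⌈1887/233⌉ − ⌈1743/233⌉ = 9 − 8 = 1
n=13: ⌈(14·144+15)/233⌉ − ⌈(13·144+15)/233⌉ = ⌈2031/233⌉ − ⌈1887/233⌉ = 9 − 9 = 0
n=14: ⌈(15·144+15)/233⌉ − ⌈(14·144+15)/233⌉ = ⌈2175/233⌉ − ⌈2031/233⌉ = 10 − 9 = 1
n=15: ⌈(16·144+15)/233⌉ − ⌈(15·144+15)/233⌉ = ⌈2319/233⌉ − ⌈2175/233⌉ = 10 − 10 = 0
n=16: ⌈(17·144+15)/233⌉ − ⌈(16·144+15)/233⌉ = ⌈2463/233⌉ − ⌈2319/233⌉ = 11 − 10 = 1
n=17: ⌈(18·144+15)/233⌉ − ⌈(17·144+15)/233⌉ = ⌈2607/233⌉ − ⌈2463/233⌉ = 12 − 11 = 1
n=18: ⌈(19·144+15)/233⌉ − ⌈(18·144+15)/233⌉ = ⌈2751/233⌉ − ⌈2607/233⌉ = 12 − 12 = 0
n=19: ⌈(20·144+15)/233⌉ − ⌈(19·144+15)/233⌉ = ⌈2895/233⌉ − ⌈2751/233⌉ = 13 − 12 = 1
n=20: ⌈(21·144+15)/233⌉ − ⌈(20·144+15)/233⌉ = ⌈3039/233⌉ − ⌈2895/233⌉ = 14 − 13 = 1
n=21: ⌈(22·144+15)/233⌉ − ⌈(21·144+15)/233⌉ = ⌈3183/233⌉ − ⌈3039/233⌉ = 14 − 14 = 0
n=22: ⌈(23·144+15)/233⌉ − ⌈(22·144+15)/233⌉ = ⌈3327/233⌉ − ⌈3183/233⌉ = 15 − 14 = 1
n=23: ⌈(24·144+15)/233⌉ − ⌈(23·144+15)/233⌉ = ⌈3471/233⌉ − ⌈3327/233⌉ = 15 − 15 = 0
n=24: ⌈(25·144+15)/233⌉ − ⌈(24·144+15)/233⌉ = ⌈3615/233⌉ − ⌈3471/233⌉ = 16 − 15 = 1
n=25: ⌈(26·144+15)/233⌉ − ⌈(25·144+15)/233⌉ = ⌈3759/233⌉ − ⌈3615/233⌉ = 17 − 16 = 1
n=26: ⌈(27·144+15)/233⌉ − ⌈(26·144+15)/233⌉ = ⌈3903/233⌉ − ⌈3759/233⌉ = 17 − 17 = 0
n=27: ⌈(28·144+15)/233⌉ − ⌈(27·144+15)/233⌉ = ⌈4047/233⌉ − ⌈3903/233⌉ = 18 − 17 = 1
n=28: ⌈(29·144+15)/233⌉ − ⌈(28·144+15)/233⌉ = ⌈4191/233⌉ − ⌈4047/233⌉ = 18 − 18 = 0
n=29: ⌈(30·144+15)/233⌉ − ⌈(29·144+15)/233⌉ = ⌈4335/233⌉ − ⌈4191/233⌉ = 19 − 18 = 1
n=30: ⌈(31·144+15)/233⌉ − ⌈(30·144+15)/233⌉ = ⌈4479/233⌉ − ⌈4335/233⌉ = 20 − 19 = 1
n=31: ⌈(32·144+15)/233⌉ − ⌈(31·144+15)/233⌉ = ⌈4623/233⌉ − ⌈4479/233⌉ = 20 − 20 = 0
n=32: ⌈(33·144+15)/233⌉ − ⌈(32·144+15)/233⌉ = ⌈4767/233⌉ − ⌈4623/233⌉ = 21 − 20 = 1
n=33: ⌈(34·144+15)/233⌉ − ⌈(33·144+15)/233⌉ = ⌈4911/233⌉ − ⌈4767/233⌉ = 22 − 21 = 1
n=34: ⌈(35·144+15)/233⌉ − ⌈(34·144+15)/233⌉ = ⌈5055/233⌉ − ⌈4911/233⌉ = 22 − 22 = 0
n=35: ⌈(36·144+15)/233⌉ − ⌈(35·144+15)/233⌉ = ⌈5199/233⌉ − ⌈5055/233⌉ = 23 − 22 = 1
n=36: ⌈(37·144+15)/233⌉ − ⌈(36·144+15)/233⌉ = ⌈5343/233⌉ − ⌈5199/233⌉ = 23 − 23 = 0
n=37: ⌈(38·144+15)/233⌉ − ⌈(37·144+15)/233⌉ = ⌈5487/233⌉ − ⌈5343/233⌉ = 24 − 23 = 1
n=38: ⌈(39·144+15)/233⌉ − ⌈(38·144+15)/233⌉ = ⌈5631/233⌉ − ⌈5487/233⌉ = 25 − 24 = 1
n=39: ⌈(40·144+15)/233⌉ − ⌈(39·144+15)/233⌉ = ⌈5775/233⌉ − ⌈5631/233⌉ = 25 − 25 = 0
n=40: ⌈(41·144+15)/233⌉ − ⌈(40·144+15)/233⌉ = ⌈5919/233⌉ − ⌈5775/233⌉ = 26 − 25 = 1
n=41: ⌈(42·144+15)/233⌉ − ⌈(41·144+15)/233⌉ = ⌈6063/233⌉ − ⌈5919/233⌉ = 27 − 26 = 1
n=42: ⌈(43·144+15)/233⌉ − ⌈(42·144+15)/233⌉ = ⌈6207/233⌉ − ⌈6063/233⌉ = 27 − 27 = 0
n=43: ⌈(44·144+15)/233⌉ − ⌈(43·144+15)/233⌉ = ⌈6351/233⌉ − ⌈6207/233⌉ = 28 − 27 = 1
n=44: ⌈(45·144+15)/233⌉ − ⌈(44·144+15)/233⌉ = ⌈6495/233⌉ − ⌈6351/233⌉ = 28 − 28 = 0
n=45: ⌈(46·144+15)/233⌉ − ⌈(45·144+15)/233⌉ = ⌈6639/233⌉ − ⌈6495/233⌉ = 29 − 28 = 1
n=46: ⌈(47·144+15)/233⌉ − ⌈(46·144+15)/233⌉ = ⌈6783/233⌉ − ⌈6639/233⌉ = 30 − 29 = 1
n=47: ⌈(48·144+15)/233⌉ − ⌈(47·144+15)/233⌉ = ⌈6927/233⌉ − ⌈6783/233⌉ = 30 − 30 = 0
n=48: ⌈(49·144+15)/233⌉ − ⌈(48·144+15)/233⌉ = ⌈7071/233⌉ − ⌈6927/233⌉ = 31 − 30 = 1
n=49: ⌈(50·144+15)/233⌉ − ⌈(49·144+15)/233⌉ = ⌈7215/233⌉ − ⌈7071/233⌉ = 31 − 31 = 0
n=50: ⌈(51·144+15)/233⌉ − ⌈(50·144+15)/233⌉ = ⌈7359/233⌉ − ⌈7215/233⌉ = 32 − 31 = 1
n=51: ⌈(52·144+15)/233⌉ − ⌈(51·144+15)/233⌉ = ⌈7503/233⌉ − ⌈7359/233⌉ = 33 − 32 = 1
n=52: ⌈(53·144+15)/233⌉ − ⌈(52·144+15)/233⌉ = ⌈7647/233⌉ − ⌈7503/233⌉ = 33 − 33 = 0
n=53: ⌈(54·144+15)/233⌉ − ⌈(53·144+15)/233⌉ = ⌈7791/233⌉ − ⌈7647/233⌉ = 34 − 33 = 1
n=54: ⌈(55·144+15)/233⌉ − ⌈(54·144+15)/233⌉ = ⌈7935/233⌉ − ⌈7791/233⌉ = 35 − 34 = 1
n=55: ⌈(56·144+15)/233⌉ − ⌈(55·144+15)/233⌉ = ⌈8079/233⌉ − ⌈7935/233⌉ = 35 − 35 = 0
n=56: ⌈(57·144+15)/233⌉ − ⌈(56·144+15)/233⌉ = ⌈8223/233⌉ − ⌈8079/233⌉ = 36 − 35 = 1
n=57: ⌈(58·144+15)/233⌉ − ⌈(57·144+15)/233⌉ = ⌈8367/233⌉ − ⌈8223/233⌉ = 36 − 36 = 0
n=58: ⌈(59·144+15)/233⌉ − ⌈(58·144+15)/233⌉ = ⌈8511/233⌉ − ⌈8367/233⌉ = 37 − 36 = 1
n=59: ⌈(60·144+15)/233⌉ − ⌈(59·144+15)/233⌉ = ⌈8655/233⌉ − ⌈8511/233⌉ = 38 − 37 = 1
n=60: ⌈(61·144+15)/233⌉ − ⌈(60·144+15)/233⌉ = ⌈8799/233⌉ − ⌈8655/233⌉ = 38 − 38 = 0
n=61: ⌈(62·144+15)/233⌉ − ⌈(61·144+15)/233⌉ = ⌈8943/233⌉ − ⌈8799/233⌉ = 39 − 38 = 1
n=62: ⌈(63·144+15)/233⌉ − ⌈(62·144+15)/233⌉ = ⌈9087/233⌉ − ⌈8943/233⌉ = 39 − 39 = 0
n=63: ⌈(64·144+15)/233⌉ − ⌈(63·144+15)/233⌉ = ⌈9231/233⌉ − ⌈9087/233⌉ = 40 − 39 = 1
n=64: ⌈(65·144+15)/233⌉ − ⌈(64·144+15)/233⌉ = ⌈9375/233⌉ − ⌈9231/233⌉ = 41 − 40 = 1
n=65: ⌈(66·144+15)/233⌉ − ⌈(65·144+15)/233⌉ = ⌈9519/233⌉ − ⌈9375/233⌉ = 41 − 41 = 0
n=66: ⌈(67·144+15)/233⌉ − ⌈(66·144+15)/233⌉ = ⌈9663/233⌉ − ⌈9519/233⌉ = 42 − 41 = 1
n=67: ⌈(68·144+15)/233⌉ − ⌈(67·144+15)/233⌉ = ⌈9807/233⌉ − ⌈9663/233⌉ = 43 − 42 = 1
n=68: ⌈(69·144+15)/233⌉ − ⌈(68·144+15)/233⌉ = ⌈9951/233⌉ − ⌈9807/233⌉ = 43 − 43 = 0
n=69: ⌈(70·144+15)/233⌉ − ⌈(69·144+15)/233⌉ = ⌈10095/233⌉ − ⌈9951/233⌉ = 44 − 43 = 1
n=70: ⌈(71·144+15)/233⌉ − ⌈(70·144+15)/233⌉ = ⌈10239/233⌉ − ⌈10095/233⌉ = 44 − 44 = 0
n=71: ⌈(72·144+15)/233⌉ − ⌈(71·144+15)/233⌉ = ⌈10383/233⌉ − ⌈10239/233⌉ = 45 − 44 = 1
n=72: ⌈(73·144+15)/233⌉ − ⌈(72·144+15)/233⌉ = ⌈10527/233⌉ − ⌈10383/233⌉ = 46 − 45 = 1
n=73: ⌈(74·144+15)/233⌉ − ⌈(73·144+15)/233⌉ = ⌈10671/233⌉ − ⌈10527/233⌉ = 46 − 46 = 0
n=74: ⌈(75·144+15)/233⌉ − ⌈(74·144+15)/233⌉ = ⌈10815/233⌉ − ⌈10671/233⌉ = 47 − 46 = 1
n=75: ⌈(76·144+15)/233⌉ − ⌈(75·144+15)/233⌉ = ⌈10959/233⌉ − ⌈10815/233⌉ = 48 − 47 = 1
n=76: ⌈(77·144+15)/233⌉ − ⌈(76·144+15)/233⌉ = ⌈11103/233⌉ − ⌈10959/233⌉ = 48 − 48 = 0
n=77: ⌈(78·144+15)/233⌉ − ⌈(77·144+15)/233⌉ = ⌈11247/233⌉ − ⌈11103/233⌉ = 49 − 48 = 1
n=78: ⌈(79·144+15)/233⌉ − ⌈(78·144+15)/233⌉ = ⌈11391/233⌉ − ⌈11247/233⌉ = 49 − 49 = 0
n=79: ⌈(80·144+15)/233⌉ − ⌈(79·144+15)/233⌉ = ⌈11535/233⌉ − ⌈11391/233⌉ = 50 − 49 = 1
n=80: ⌈(81·144+15)/233⌉ − ⌈(80·144+15)/233⌉ = ⌈11679/233⌉ − ⌈11535/233⌉ = 51 − 50 = 1
n=81: ⌈(82·144+15)/233⌉ − ⌈(81·144+15)/233⌉ = ⌈11823/233⌉ − ⌈11679/233⌉ = 51 − 51 = 0
n=82: ⌈(83·144+15)/233⌉ − ⌈(82·144+15)/233⌉ = ⌈11967/233⌉ − ⌈11823/233⌉ = 52 − 51 = 1
n=83: ⌈(84·144+15)/233⌉ − ⌈(83·144+15)/233⌉ = ⌈12111/233⌉ − ⌈11967/233⌉ = 52 − 52 = 0
n=84: ⌈(85·144+15)/233⌉ − ⌈(84·144+15)/233⌉ = ⌈12255/233⌉ − ⌈12111/233⌉ = 53 − 52 = 1
n=85: ⌈(86·144+15)/233⌉ − ⌈(85·144+15)/233⌉ = ⌈12399/233⌉ − ⌈12255/233⌉ = 54 − 53 = 1
n=86: ⌈(87·144+15)/233⌉ − ⌈(86·144+15)/233⌉ = ⌈12543/233⌉ − ⌈12399/233⌉ = 54 − 54 = 0
n=87: ⌈(88·144+15)/233⌉ − ⌈(87·144+15)/233⌉ = ⌈12687/233⌉ − ⌈12543/233⌉ = 55 − 54 = 1
n=88: ⌈(89·144+15)/233⌉ − ⌈(88·144+15)/233⌉ = ⌈12831/233⌉ − ⌈12687/233⌉ = 56 − 55 = 1
n=89: ⌈(90·144+15)/233⌉ − ⌈(89·144+15)/233⌉ = ⌈12975/233⌉ − ⌈12831/233⌉ = 56 − 56 = 0
n=90: ⌈(91·144+15)/233⌉ − ⌈(90·144+15)/233⌉ = ⌈13119/233⌉ − ⌈12975/233⌉ = 57 − 56 = 1
n=91: ⌈(92·144+15)/233⌉ − ⌈(91·144+15)/233⌉ = ⌈13263/233⌉ − ⌈13119/233⌉ = 57 − 57 = 0
n=92: ⌈(93·144+15)/233⌉ − ⌈(92·144+15)/233⌉ = ⌈13407/233⌉ − ⌈13263/233⌉ = 58 − 57 = 1
n=93: ⌈(94·144+15)/233⌉ − ⌈(93·144+15)/233⌉ = ⌈13551/233⌉ − ⌈13407/233⌉ = 59 − 58 = 1
n=94: ⌈(95·144+15)/233⌉ − ⌈(94·144+15)/233⌉ = ⌈13695/233⌉ − ⌈13551/233⌉ = 59 − 59 = 0
n=95: ⌈(96·144+15)/233⌉ − ⌈(95·144+15)/233⌉ = ⌈13839/233⌉ − ⌈13695/233⌉ = 60 − 59 = 1
n=96: ⌈(97·144+15)/233⌉ − ⌈(96·144+15)/233⌉ = ⌈13983/233⌉ − ⌈13839/233⌉ = 61 − 60 = 1
n=97: ⌈(98·144+15)/233⌉ − ⌈(97·144+15)/233⌉ = ⌈14127/233⌉ − ⌈13983/233⌉ = 61 − 61 = 0
n=98: ⌈(99·144+15)/233⌉ − ⌈(98·144+15)/233⌉ = ⌈14271/233⌉ − ⌈14127/233⌉ = 62 − 61 = 1
n=99: ⌈(100·144+15)/233⌉ − ⌈(99·144+15)/233⌉ = ⌈14415/233⌉ − ⌈14271/233⌉ = 62 − 62 = 0

0101101101011010110110101101011011010110110101101011011010110101101101011011010110101101101011011010


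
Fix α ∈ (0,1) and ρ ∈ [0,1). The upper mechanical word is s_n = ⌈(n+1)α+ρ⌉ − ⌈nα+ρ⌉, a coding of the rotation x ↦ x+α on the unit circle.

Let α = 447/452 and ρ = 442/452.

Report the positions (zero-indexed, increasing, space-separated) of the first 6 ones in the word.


n=0: ⌈889/452⌉−⌈442/452⌉ = 2−1 = 1  ← one
n=1: ⌈1336/452⌉−⌈889/452⌉ = 3−2 = 1  ← one
n=2: ⌈1783/452⌉−⌈1336/452⌉ = 4−3 = 1  ← one
n=3: ⌈2230/452⌉−⌈1783/452⌉ = 5−4 = 1  ← one
n=4: ⌈2677/452⌉−⌈2230/452⌉ = 6−5 = 1  ← one
n=5: ⌈3124/452⌉−⌈2677/452⌉ = 7−6 = 1  ← one
positions of the first 6 ones: 0 1 2 3 4 5

0 1 2 3 4 5


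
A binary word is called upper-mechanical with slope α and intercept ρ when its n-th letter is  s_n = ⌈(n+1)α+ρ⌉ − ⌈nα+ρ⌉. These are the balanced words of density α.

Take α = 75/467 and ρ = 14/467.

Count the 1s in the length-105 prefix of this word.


#1s = Σ_{n=0}^{104} s_n = Σ_{n=0}^{104} (⌈(n+1)α+ρ⌉ − ⌈nα+ρ⌉)
the sum telescopes: every ⌈nα+ρ⌉ with 0 < n < 105 appears once with + and once with −, leaving ⌈105α+ρ⌉ − ⌈0·α+ρ⌉
105α + ρ = (105·75 + 14) / 467 = 7889/467
ρ = 14/467
⌈7889/467⌉ = 17,  ⌈14/467⌉ = 1
#1s = 17 − 1 = 16

16


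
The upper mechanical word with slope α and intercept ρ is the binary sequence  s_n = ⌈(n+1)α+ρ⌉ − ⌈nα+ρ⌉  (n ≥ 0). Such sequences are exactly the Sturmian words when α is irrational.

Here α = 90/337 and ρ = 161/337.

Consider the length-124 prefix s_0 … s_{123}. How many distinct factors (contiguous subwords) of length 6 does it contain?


7

t_n = ⌈(n·90+161)/337⌉ for n = 0 … 124:
  n=0…9: ⌈161/337⌉=1 ⌈251/337⌉=1 ⌈341/337⌉=2 ⌈431/337⌉=2 ⌈521/337⌉=2 ⌈611/337⌉=2 ⌈701/337⌉=3 ⌈791/337⌉=3 ⌈881/337⌉=3 ⌈971/337⌉=3
  n=10…19: ⌈1061/337⌉=4 ⌈1151/337⌉=4 ⌈1241/337⌉=4 ⌈1331/337⌉=4 ⌈1421/337⌉=5 ⌈1511/337⌉=5 ⌈1601/337⌉=5 ⌈1691/337⌉=6 ⌈1781/337⌉=6 ⌈1871/337⌉=6
  n=20…29: ⌈1961/337⌉=6 ⌈2051/337⌉=7 ⌈2141/337⌉=7 ⌈2231/337⌉=7 ⌈2321/337⌉=7 ⌈2411/337⌉=8 ⌈2501/337⌉=8 ⌈2591/337⌉=8 ⌈2681/337⌉=8 ⌈2771/337⌉=9
  n=30…39: ⌈2861/337⌉=9 ⌈2951/337⌉=9 ⌈3041/337⌉=10 ⌈3131/337⌉=10 ⌈3221/337⌉=10 ⌈3311/337⌉=10 ⌈3401/337⌉=11 ⌈3491/337⌉=11 ⌈3581/337⌉=11 ⌈3671/337⌉=11
  n=40…49: ⌈3761/337⌉=12 ⌈3851/337⌉=12 ⌈3941/337⌉=12 ⌈4031/337⌉=12 ⌈4121/337⌉=13 ⌈4211/337⌉=13 ⌈4301/337⌉=13 ⌈4391/337⌉=14 ⌈4481/337⌉=14 ⌈4571/337⌉=14
  n=50…59: ⌈4661/337⌉=14 ⌈4751/337⌉=15 ⌈4841/337⌉=15 ⌈4931/337⌉=15 ⌈5021/337⌉=15 ⌈5111/337⌉=16 ⌈5201/337⌉=16 ⌈5291/337⌉=16 ⌈5381/337⌉=16 ⌈5471/337⌉=17
  n=60…69: ⌈5561/337⌉=17 ⌈5651/337⌉=17 ⌈5741/337⌉=18 ⌈5831/337⌉=18 ⌈5921/337⌉=18 ⌈6011/337⌉=18 ⌈6101/337⌉=19 ⌈6191/337⌉=19 ⌈6281/337⌉=19 ⌈6371/337⌉=19
  n=70…79: ⌈6461/337⌉=20 ⌈6551/337⌉=20 ⌈6641/337⌉=20 ⌈6731/337⌉=20 ⌈6821/337⌉=21 ⌈6911/337⌉=21 ⌈7001/337⌉=21 ⌈7091/337⌉=22 ⌈7181/337⌉=22 ⌈7271/337⌉=22
  n=80…89: ⌈7361/337⌉=22 ⌈7451/337⌉=23 ⌈7541/337⌉=23 ⌈7631/337⌉=23 ⌈7721/337⌉=23 ⌈7811/337⌉=24 ⌈7901/337⌉=24 ⌈7991/337⌉=24 ⌈8081/337⌉=24 ⌈8171/337⌉=25
  n=90…99: ⌈8261/337⌉=25 ⌈8351/337⌉=25 ⌈8441/337⌉=26 ⌈8531/337⌉=26 ⌈8621/337⌉=26 ⌈8711/337⌉=26 ⌈8801/337⌉=27 ⌈8891/337⌉=27 ⌈8981/337⌉=27 ⌈9071/337⌉=27
  n=100…109: ⌈9161/337⌉=28 ⌈9251/337⌉=28 ⌈9341/337⌉=28 ⌈9431/337⌉=28 ⌈9521/337⌉=29 ⌈9611/337⌉=29 ⌈9701/337⌉=29 ⌈9791/337⌉=30 ⌈9881/337⌉=30 ⌈9971/337⌉=30
  n=110…119: ⌈10061/337⌉=30 ⌈10151/337⌉=31 ⌈10241/337⌉=31 ⌈10331/337⌉=31 ⌈10421/337⌉=31 ⌈10511/337⌉=32 ⌈10601/337⌉=32 ⌈10691/337⌉=32 ⌈10781/337⌉=32 ⌈10871/337⌉=33
  n=120…124: ⌈10961/337⌉=33 ⌈11051/337⌉=33 ⌈11141/337⌉=34 ⌈11231/337⌉=34 ⌈11321/337⌉=34
s_n = t_(n+1) − t_n for n = 0 … 123 gives
prefix = 0100010001000100100010001000100100010001000100100010001000100100010001000100100010001000100100010001000100100010001000100100
slide a length-6 window over [0..5] … [118..123] (119 windows); first occurrence of each distinct factor:
  [  0..  5] 010001
  [  1..  6] 100010
  [  2..  7] 000100
  [  3..  8] 001000
  [ 11.. 16] 001001
  [ 12.. 17] 010010
  [ 13.. 18] 100100
  (the other 112 windows repeat one of these)
distinct factors: {000100, 001000, 001001, 010001, 010010, 100010, 100100}
count = 7  (Sturmian bound for length 6 is 7)


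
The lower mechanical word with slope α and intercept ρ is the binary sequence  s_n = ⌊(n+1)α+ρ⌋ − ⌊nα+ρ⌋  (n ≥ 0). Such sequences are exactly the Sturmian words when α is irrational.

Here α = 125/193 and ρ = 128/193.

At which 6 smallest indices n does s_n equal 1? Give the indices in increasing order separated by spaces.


n=0: ⌊253/193⌋−⌊128/193⌋ = 1−0 = 1  ← one
n=1: ⌊378/193⌋−⌊253/193⌋ = 1−1 = 0
n=2: ⌊503/193⌋−⌊378/193⌋ = 2−1 = 1  ← one
n=3: ⌊628/193⌋−⌊503/193⌋ = 3−2 = 1  ← one
n=4: ⌊753/193⌋−⌊628/193⌋ = 3−3 = 0
n=5: ⌊878/193⌋−⌊753/193⌋ = 4−3 = 1  ← one
n=6: ⌊1003/193⌋−⌊878/193⌋ = 5−4 = 1  ← one
n=7: ⌊1128/193⌋−⌊1003/193⌋ = 5−5 = 0
n=8: ⌊1253/193⌋−⌊1128/193⌋ = 6−5 = 1  ← one
positions of the first 6 ones: 0 2 3 5 6 8

0 2 3 5 6 8


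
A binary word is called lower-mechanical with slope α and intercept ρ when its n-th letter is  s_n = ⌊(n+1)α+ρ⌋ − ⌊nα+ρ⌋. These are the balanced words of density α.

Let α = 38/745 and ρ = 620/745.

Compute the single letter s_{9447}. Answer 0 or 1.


0

(n+1)α + ρ = (9448·38 + 620) / 745 = 359644/745
nα + ρ     = (9447·38 + 620) / 745 = 359606/745
⌊359644/745⌋ = 482,  ⌊359606/745⌋ = 482
s_{9447} = 482 − 482 = 0


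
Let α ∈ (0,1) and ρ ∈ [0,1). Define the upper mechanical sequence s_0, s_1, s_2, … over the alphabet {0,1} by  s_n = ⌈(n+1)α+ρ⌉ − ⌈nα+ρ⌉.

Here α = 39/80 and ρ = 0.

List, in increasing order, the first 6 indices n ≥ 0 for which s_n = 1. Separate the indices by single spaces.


0 2 4 6 8 10

n=0: ⌈39/80⌉−⌈0/80⌉ = 1−0 = 1  ← one
n=1: ⌈78/80⌉−⌈39/80⌉ = 1−1 = 0
n=2: ⌈117/80⌉−⌈78/80⌉ = 2−1 = 1  ← one
n=3: ⌈156/80⌉−⌈117/80⌉ = 2−2 = 0
n=4: ⌈195/80⌉−⌈156/80⌉ = 3−2 = 1  ← one
n=5: ⌈234/80⌉−⌈195/80⌉ = 3−3 = 0
n=6: ⌈273/80⌉−⌈234/80⌉ = 4−3 = 1  ← one
n=7: ⌈312/80⌉−⌈273/80⌉ = 4−4 = 0
n=8: ⌈351/80⌉−⌈312/80⌉ = 5−4 = 1  ← one
n=9: ⌈390/80⌉−⌈351/80⌉ = 5−5 = 0
n=10: ⌈429/80⌉−⌈390/80⌉ = 6−5 = 1  ← one
positions of the first 6 ones: 0 2 4 6 8 10


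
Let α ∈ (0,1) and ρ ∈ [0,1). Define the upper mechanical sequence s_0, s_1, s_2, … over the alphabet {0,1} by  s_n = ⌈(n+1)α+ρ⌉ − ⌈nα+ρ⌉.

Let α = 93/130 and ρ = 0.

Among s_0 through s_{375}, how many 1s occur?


#1s = Σ_{n=0}^{375} s_n = Σ_{n=0}^{375} (⌈(n+1)α+ρ⌉ − ⌈nα+ρ⌉)
the sum telescopes: every ⌈nα+ρ⌉ with 0 < n < 376 appears once with + and once with −, leaving ⌈376α+ρ⌉ − ⌈0·α+ρ⌉
376α + ρ = (376·93) / 130 = 34968/130
ρ = 0/130
⌈34968/130⌉ = 269,  ⌈0/130⌉ = 0
#1s = 269 − 0 = 269

269


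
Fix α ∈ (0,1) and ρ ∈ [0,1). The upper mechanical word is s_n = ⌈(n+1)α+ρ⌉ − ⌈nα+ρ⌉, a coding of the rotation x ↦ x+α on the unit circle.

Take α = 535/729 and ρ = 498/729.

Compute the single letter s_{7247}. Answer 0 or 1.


0

(n+1)α + ρ = (7248·535 + 498) / 729 = 3878178/729
nα + ρ     = (7247·535 + 498) / 729 = 3877643/729
⌈3878178/729⌉ = 5320,  ⌈3877643/729⌉ = 5320
s_{7247} = 5320 − 5320 = 0


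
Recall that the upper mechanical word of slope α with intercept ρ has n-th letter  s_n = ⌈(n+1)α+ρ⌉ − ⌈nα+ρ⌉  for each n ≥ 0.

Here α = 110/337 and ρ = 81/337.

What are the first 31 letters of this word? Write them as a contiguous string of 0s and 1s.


n=0: ⌈(1·110+81)/337⌉ − ⌈(0·110+81)/337⌉ = ⌈191/337⌉ − ⌈81/337⌉ = 1 − 1 = 0
n=1: ⌈(2·110+81)/337⌉ − ⌈(1·110+81)/337⌉ = ⌈301/337⌉ − ⌈191/337⌉ = 1 − 1 = 0
n=2: ⌈(3·110+81)/337⌉ − ⌈(2·110+81)/337⌉ = ⌈411/337⌉ − ⌈301/337⌉ = 2 − 1 = 1
n=3: ⌈(4·110+81)/337⌉ − ⌈(3·110+81)/337⌉ = ⌈521/337⌉ − ⌈411/337⌉ = 2 − 2 = 0
n=4: ⌈(5·110+81)/337⌉ − ⌈(4·110+81)/337⌉ = ⌈631/337⌉ − ⌈521/337⌉ = 2 − 2 = 0
n=5: ⌈(6·110+81)/337⌉ − ⌈(5·110+81)/337⌉ = ⌈741/337⌉ − ⌈631/337⌉ = 3 − 2 = 1
n=6: ⌈(7·110+81)/337⌉ − ⌈(6·110+81)/337⌉ = ⌈851/337⌉ − ⌈741/337⌉ = 3 − 3 = 0
n=7: ⌈(8·110+81)/337⌉ − ⌈(7·110+81)/337⌉ = ⌈961/337⌉ − ⌈851/337⌉ = 3 − 3 = 0
n=8: ⌈(9·110+81)/337⌉ − ⌈(8·110+81)/337⌉ = ⌈1071/337⌉ − ⌈961/337⌉ = 4 − 3 = 1
n=9: ⌈(10·110+81)/337⌉ − ⌈(9·110+81)/337⌉ = ⌈1181/337⌉ − ⌈1071/337⌉ = 4 − 4 = 0
n=10: ⌈(11·110+81)/337⌉ − ⌈(10·110+81)/337⌉ = ⌈1291/337⌉ − ⌈1181/337⌉ = 4 − 4 = 0
n=11: ⌈(12·110+81)/337⌉ − ⌈(11·110+81)/337⌉ = ⌈1401/337⌉ − ⌈1291/337⌉ = 5 − 4 = 1
n=12: ⌈(13·110+81)/337⌉ − ⌈(12·110+81)/337⌉ = ⌈1511/337⌉ − ⌈1401/337⌉ = 5 − 5 = 0
n=13: ⌈(14·110+81)/337⌉ − ⌈(13·110+81)/337⌉ = ⌈1621/337⌉ − ⌈1511/337⌉ = 5 − 5 = 0
n=14: ⌈(15·110+81)/337⌉ − ⌈(14·110+81)/337⌉ = ⌈1731/337⌉ − ⌈1621/337⌉ = 6 − 5 = 1
n=15: ⌈(16·110+81)/337⌉ − ⌈(15·110+81)/337⌉ = ⌈1841/337⌉ − ⌈1731/337⌉ = 6 − 6 = 0
n=16: ⌈(17·110+81)/337⌉ − ⌈(16·110+81)/337⌉ = ⌈1951/337⌉ − ⌈1841/337⌉ = 6 − 6 = 0
n=17: ⌈(18·110+81)/337⌉ − ⌈(17·110+81)/337⌉ = ⌈2061/337⌉ − ⌈1951/337⌉ = 7 − 6 = 1
n=18: ⌈(19·110+81)/337⌉ − ⌈(18·110+81)/337⌉ = ⌈2171/337⌉ − ⌈2061/337⌉ = 7 − 7 = 0
n=19: ⌈(20·110+81)/337⌉ − ⌈(19·110+81)/337⌉ = ⌈2281/337⌉ − ⌈2171/337⌉ = 7 − 7 = 0
n=20: ⌈(21·110+81)/337⌉ − ⌈(20·110+81)/337⌉ = ⌈2391/337⌉ − ⌈2281/337⌉ = 8 − 7 = 1
n=21: ⌈(22·110+81)/337⌉ − ⌈(21·110+81)/337⌉ = ⌈2501/337⌉ − ⌈2391/337⌉ = 8 − 8 = 0
n=22: ⌈(23·110+81)/337⌉ − ⌈(22·110+81)/337⌉ = ⌈2611/337⌉ − ⌈2501/337⌉ = 8 − 8 = 0
n=23: ⌈(24·110+81)/337⌉ − ⌈(23·110+81)/337⌉ = ⌈2721/337⌉ − ⌈2611/337⌉ = 9 − 8 = 1
n=24: ⌈(25·110+81)/337⌉ − ⌈(24·110+81)/337⌉ = ⌈2831/337⌉ − ⌈2721/337⌉ = 9 − 9 = 0
n=25: ⌈(26·110+81)/337⌉ − ⌈(25·110+81)/337⌉ = ⌈2941/337⌉ − ⌈2831/337⌉ = 9 − 9 = 0
n=26: ⌈(27·110+81)/337⌉ − ⌈(26·110+81)/337⌉ = ⌈3051/337⌉ − ⌈2941/337⌉ = 10 − 9 = 1
n=27: ⌈(28·110+81)/337⌉ − ⌈(27·110+81)/337⌉ = ⌈3161/337⌉ − ⌈3051/337⌉ = 10 − 10 = 0
n=28: ⌈(29·110+81)/337⌉ − ⌈(28·110+81)/337⌉ = ⌈3271/337⌉ − ⌈3161/337⌉ = 10 − 10 = 0
n=29: ⌈(30·110+81)/337⌉ − ⌈(29·110+81)/337⌉ = ⌈3381/337⌉ − ⌈3271/337⌉ = 11 − 10 = 1
n=30: ⌈(31·110+81)/337⌉ − ⌈(30·110+81)/337⌉ = ⌈3491/337⌉ − ⌈3381/337⌉ = 11 − 11 = 0

0010010010010010010010010010010


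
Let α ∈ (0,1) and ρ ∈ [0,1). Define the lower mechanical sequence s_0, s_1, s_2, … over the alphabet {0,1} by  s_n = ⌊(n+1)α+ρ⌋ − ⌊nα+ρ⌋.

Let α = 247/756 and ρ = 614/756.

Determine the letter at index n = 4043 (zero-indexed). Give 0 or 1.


1

(n+1)α + ρ = (4044·247 + 614) / 756 = 999482/756
nα + ρ     = (4043·247 + 614) / 756 = 999235/756
⌊999482/756⌋ = 1322,  ⌊999235/756⌋ = 1321
s_{4043} = 1322 − 1321 = 1
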